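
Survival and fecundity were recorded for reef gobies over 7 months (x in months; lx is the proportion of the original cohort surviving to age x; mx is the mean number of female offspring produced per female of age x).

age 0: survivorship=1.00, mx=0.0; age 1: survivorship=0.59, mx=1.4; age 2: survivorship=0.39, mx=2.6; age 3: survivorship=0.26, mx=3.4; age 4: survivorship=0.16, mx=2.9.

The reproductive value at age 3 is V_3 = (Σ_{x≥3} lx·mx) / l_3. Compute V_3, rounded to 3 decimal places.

5.185

lx·mx for x ≥ 3: 0.884, 0.464 → sum = 1.348
V_3 = 1.348 / l_3 = 1.348 / 0.26 = 5.184615… → 5.185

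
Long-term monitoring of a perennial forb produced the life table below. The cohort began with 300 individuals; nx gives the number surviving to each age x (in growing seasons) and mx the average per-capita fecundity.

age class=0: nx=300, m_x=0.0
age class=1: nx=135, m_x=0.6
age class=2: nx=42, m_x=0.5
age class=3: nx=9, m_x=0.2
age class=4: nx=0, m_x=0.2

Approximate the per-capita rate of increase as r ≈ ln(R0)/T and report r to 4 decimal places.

-0.8580

lx = nx/n0 = nx/300: 1, 0.45, 0.14, 0.03, 0
R0 = Σ lx·mx = 0 + 0.27 + 0.07 + 0.006 + 0 = 0.346
Σ x·lx·mx = 0.428; T = 0.428/0.346 = 1.23699…
r ≈ ln(R0)/T = ln(0.346)/1.23699… = -0.85798… → -0.8580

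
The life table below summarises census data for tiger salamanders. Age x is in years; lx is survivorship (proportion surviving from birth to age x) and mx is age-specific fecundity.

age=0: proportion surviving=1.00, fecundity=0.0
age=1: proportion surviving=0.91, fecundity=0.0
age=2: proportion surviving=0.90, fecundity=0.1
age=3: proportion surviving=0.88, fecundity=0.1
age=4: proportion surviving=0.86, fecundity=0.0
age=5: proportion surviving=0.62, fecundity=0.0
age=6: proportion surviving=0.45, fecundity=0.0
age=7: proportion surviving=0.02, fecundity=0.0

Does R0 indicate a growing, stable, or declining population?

R0 = Σ lx·mx = 0 + 0 + 0.09 + 0.088 + 0 + 0 + 0 + 0 = 0.178
R0 < 1, so the population is declining.

declining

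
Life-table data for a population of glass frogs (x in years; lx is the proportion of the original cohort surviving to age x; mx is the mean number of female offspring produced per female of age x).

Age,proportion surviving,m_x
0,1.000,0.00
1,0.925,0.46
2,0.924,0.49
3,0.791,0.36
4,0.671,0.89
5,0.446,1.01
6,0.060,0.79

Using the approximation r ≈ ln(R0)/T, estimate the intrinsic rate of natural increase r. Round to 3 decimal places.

0.259

R0 = Σ lx·mx = 0 + 0.4255 + 0.45276 + 0.28476 + 0.59719 + 0.45046 + 0.0474 = 2.25807
Σ x·lx·mx = 7.11076; T = 7.11076/2.25807 = 3.14904…
r ≈ ln(R0)/T = ln(2.25807)/3.14904… = 0.25865… → 0.259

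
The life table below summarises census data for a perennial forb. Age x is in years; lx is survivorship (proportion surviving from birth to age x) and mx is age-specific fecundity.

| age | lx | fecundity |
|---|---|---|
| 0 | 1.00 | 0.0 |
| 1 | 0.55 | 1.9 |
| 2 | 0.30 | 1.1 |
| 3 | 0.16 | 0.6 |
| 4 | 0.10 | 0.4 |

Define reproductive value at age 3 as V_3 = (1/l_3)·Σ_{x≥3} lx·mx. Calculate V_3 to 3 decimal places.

lx·mx for x ≥ 3: 0.096, 0.04 → sum = 0.136
V_3 = 0.136 / l_3 = 0.136 / 0.16 = 0.85 → 0.850

0.850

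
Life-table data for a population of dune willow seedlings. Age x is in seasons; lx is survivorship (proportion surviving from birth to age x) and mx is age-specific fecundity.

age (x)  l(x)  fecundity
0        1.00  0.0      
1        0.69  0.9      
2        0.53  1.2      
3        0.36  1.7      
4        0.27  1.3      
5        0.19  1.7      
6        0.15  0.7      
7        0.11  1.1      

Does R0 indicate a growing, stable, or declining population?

growing

R0 = Σ lx·mx = 0 + 0.621 + 0.636 + 0.612 + 0.351 + 0.323 + 0.105 + 0.121 = 2.769
R0 > 1, so the population is growing.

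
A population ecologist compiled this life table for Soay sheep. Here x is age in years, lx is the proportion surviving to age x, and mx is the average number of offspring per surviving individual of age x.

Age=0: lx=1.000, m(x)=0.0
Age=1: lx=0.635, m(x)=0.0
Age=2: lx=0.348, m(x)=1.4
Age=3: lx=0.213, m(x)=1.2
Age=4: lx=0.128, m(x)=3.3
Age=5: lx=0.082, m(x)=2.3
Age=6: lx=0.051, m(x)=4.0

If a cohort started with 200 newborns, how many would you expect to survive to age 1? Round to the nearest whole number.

Expected survivors = N0 · l_1 = 200 × 0.635 = 127 → 127

127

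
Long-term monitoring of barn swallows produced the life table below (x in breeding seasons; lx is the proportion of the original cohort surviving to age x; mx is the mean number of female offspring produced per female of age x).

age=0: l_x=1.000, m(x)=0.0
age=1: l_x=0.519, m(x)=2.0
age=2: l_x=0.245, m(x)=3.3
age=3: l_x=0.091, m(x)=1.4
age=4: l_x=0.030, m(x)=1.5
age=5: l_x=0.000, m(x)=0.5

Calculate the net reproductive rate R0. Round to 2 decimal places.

2.02

lx·mx by age: 0, 1.038, 0.8085, 0.1274, 0.045, 0
R0 = Σ lx·mx = 2.0189 → 2.02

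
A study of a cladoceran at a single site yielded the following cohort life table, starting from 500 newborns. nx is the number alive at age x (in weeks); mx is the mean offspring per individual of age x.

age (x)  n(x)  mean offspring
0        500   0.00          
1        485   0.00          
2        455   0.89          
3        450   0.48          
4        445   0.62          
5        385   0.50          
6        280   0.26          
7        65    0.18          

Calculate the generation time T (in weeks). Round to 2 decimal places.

3.44

lx = nx/n0 = nx/500: 1, 0.97, 0.91, 0.9, 0.89, 0.77, 0.56, 0.13
lx·mx: 0, 0, 0.8099, 0.432, 0.5518, 0.385, 0.1456, 0.0234 → R0 = 2.3477
x·lx·mx: 0, 0, 1.6198, 1.296, 2.2072, 1.925, 0.8736, 0.1638 → Σ = 8.0854
T = 8.0854 / 2.3477 = 3.443966… → 3.44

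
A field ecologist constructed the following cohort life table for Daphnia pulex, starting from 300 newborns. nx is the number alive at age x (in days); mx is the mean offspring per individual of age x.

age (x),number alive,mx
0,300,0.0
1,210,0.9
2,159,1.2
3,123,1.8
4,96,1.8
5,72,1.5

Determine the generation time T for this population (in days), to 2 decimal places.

2.80

lx = nx/n0 = nx/300: 1, 0.7, 0.53, 0.41, 0.32, 0.24
lx·mx: 0, 0.63, 0.636, 0.738, 0.576, 0.36 → R0 = 2.94
x·lx·mx: 0, 0.63, 1.272, 2.214, 2.304, 1.8 → Σ = 8.22
T = 8.22 / 2.94 = 2.795918… → 2.80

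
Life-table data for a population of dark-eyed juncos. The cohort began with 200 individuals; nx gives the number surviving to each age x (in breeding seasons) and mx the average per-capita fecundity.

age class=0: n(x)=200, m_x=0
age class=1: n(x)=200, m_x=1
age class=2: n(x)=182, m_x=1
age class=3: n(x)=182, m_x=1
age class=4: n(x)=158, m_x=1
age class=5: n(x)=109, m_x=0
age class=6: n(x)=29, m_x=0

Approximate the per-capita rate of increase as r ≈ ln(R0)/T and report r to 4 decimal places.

0.5321

lx = nx/n0 = nx/200: 1, 1, 0.91, 0.91, 0.79, 0.545, 0.145
R0 = Σ lx·mx = 0 + 1 + 0.91 + 0.91 + 0.79 + 0 + 0 = 3.61
Σ x·lx·mx = 8.71; T = 8.71/3.61 = 2.41274…
r ≈ ln(R0)/T = ln(3.61)/2.41274… = 0.532053… → 0.5321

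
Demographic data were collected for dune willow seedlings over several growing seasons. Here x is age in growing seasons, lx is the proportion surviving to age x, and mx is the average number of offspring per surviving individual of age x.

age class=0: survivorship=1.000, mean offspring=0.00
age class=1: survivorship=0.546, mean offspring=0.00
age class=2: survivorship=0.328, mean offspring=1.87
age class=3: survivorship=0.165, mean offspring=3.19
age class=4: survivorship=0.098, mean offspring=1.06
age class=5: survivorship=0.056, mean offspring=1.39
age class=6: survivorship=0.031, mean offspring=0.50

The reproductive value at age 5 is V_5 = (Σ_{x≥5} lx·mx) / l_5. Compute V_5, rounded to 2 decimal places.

1.67

lx·mx for x ≥ 5: 0.07784, 0.0155 → sum = 0.09334
V_5 = 0.09334 / l_5 = 0.09334 / 0.056 = 1.666786… → 1.67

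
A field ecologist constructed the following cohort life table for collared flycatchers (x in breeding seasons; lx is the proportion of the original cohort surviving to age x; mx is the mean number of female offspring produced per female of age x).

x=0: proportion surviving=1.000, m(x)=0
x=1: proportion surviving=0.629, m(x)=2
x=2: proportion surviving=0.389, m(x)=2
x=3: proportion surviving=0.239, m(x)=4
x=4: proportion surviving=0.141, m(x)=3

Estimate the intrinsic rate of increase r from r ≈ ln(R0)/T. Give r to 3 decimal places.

0.569

R0 = Σ lx·mx = 0 + 1.258 + 0.778 + 0.956 + 0.423 = 3.415
Σ x·lx·mx = 7.374; T = 7.374/3.415 = 2.1593…
r ≈ ln(R0)/T = ln(3.415)/2.1593… = 0.56879… → 0.569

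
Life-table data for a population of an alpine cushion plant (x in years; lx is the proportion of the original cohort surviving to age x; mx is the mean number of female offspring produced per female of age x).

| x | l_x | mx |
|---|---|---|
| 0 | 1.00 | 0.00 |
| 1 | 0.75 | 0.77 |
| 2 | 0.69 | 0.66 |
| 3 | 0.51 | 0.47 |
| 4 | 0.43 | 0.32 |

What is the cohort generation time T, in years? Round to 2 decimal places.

1.96

lx·mx: 0, 0.5775, 0.4554, 0.2397, 0.1376 → R0 = 1.4102
x·lx·mx: 0, 0.5775, 0.9108, 0.7191, 0.5504 → Σ = 2.7578
T = 2.7578 / 1.4102 = 1.955609… → 1.96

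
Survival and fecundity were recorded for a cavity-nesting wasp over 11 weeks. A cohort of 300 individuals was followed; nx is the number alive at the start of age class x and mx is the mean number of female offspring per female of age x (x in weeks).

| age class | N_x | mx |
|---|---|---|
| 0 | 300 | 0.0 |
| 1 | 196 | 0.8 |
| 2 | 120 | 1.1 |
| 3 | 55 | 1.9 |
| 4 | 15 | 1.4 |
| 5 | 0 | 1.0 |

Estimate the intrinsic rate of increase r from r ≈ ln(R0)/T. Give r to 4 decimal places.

lx = nx/n0 = nx/300: 1, 0.65333…, 0.4, 0.18333…, 0.05, 0
R0 = Σ lx·mx = 0 + 0.52267… + 0.44 + 0.34833… + 0.07 + 0 = 1.381…
Σ x·lx·mx = 2.727667…; T = 2.727667…/1.381… = 1.97514…
r ≈ ln(R0)/T = ln(1.381…)/1.97514… = 0.163436… → 0.1634

0.1634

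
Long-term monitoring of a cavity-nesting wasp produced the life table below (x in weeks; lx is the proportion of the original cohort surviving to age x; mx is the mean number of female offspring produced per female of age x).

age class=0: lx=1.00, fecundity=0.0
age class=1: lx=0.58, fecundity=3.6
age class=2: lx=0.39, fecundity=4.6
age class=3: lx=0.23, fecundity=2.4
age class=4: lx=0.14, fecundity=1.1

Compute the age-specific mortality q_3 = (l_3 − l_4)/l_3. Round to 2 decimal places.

q_3 = (l_3 − l_4) / l_3 = (0.23 − 0.14) / 0.23
     = 0.09 / 0.23 = 0.391304… → 0.39

0.39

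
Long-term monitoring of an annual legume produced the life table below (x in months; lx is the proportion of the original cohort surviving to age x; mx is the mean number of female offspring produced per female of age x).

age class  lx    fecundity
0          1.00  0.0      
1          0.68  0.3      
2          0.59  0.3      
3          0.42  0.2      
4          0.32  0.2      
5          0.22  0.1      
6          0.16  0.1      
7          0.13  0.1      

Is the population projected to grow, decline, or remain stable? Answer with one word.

declining

R0 = Σ lx·mx = 0 + 0.204 + 0.177 + 0.084 + 0.064 + 0.022 + 0.016 + 0.013 = 0.58
R0 < 1, so the population is declining.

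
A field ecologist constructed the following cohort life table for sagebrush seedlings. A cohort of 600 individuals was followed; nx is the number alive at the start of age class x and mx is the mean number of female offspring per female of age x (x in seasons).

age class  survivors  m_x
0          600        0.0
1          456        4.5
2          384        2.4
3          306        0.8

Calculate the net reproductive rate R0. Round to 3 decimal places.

lx = nx/n0 = nx/600: 1, 0.76, 0.64, 0.51
lx·mx by age: 0, 3.42, 1.536, 0.408
R0 = Σ lx·mx = 5.364 → 5.364

5.364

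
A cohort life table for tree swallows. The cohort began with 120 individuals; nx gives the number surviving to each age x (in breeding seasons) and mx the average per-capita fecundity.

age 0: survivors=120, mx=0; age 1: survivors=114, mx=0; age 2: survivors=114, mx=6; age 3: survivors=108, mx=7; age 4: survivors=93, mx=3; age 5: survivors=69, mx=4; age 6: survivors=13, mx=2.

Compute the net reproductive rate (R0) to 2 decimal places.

lx = nx/n0 = nx/120: 1, 0.95, 0.95, 0.9, 0.775, 0.575, 0.10833…
lx·mx by age: 0, 0, 5.7, 6.3, 2.325, 2.3, 0.216667…
R0 = Σ lx·mx = 16.841667… → 16.84

16.84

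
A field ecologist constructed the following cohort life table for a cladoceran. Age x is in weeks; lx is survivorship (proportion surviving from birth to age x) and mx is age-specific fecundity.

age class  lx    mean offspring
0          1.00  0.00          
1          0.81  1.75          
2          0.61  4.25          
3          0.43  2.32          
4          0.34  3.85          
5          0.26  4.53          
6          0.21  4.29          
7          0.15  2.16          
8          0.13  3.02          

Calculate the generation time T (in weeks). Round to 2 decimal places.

3.46

lx·mx: 0, 1.4175, 2.5925, 0.9976, 1.309, 1.1778, 0.9009, 0.324, 0.3926 → R0 = 9.1119
x·lx·mx: 0, 1.4175, 5.185, 2.9928, 5.236, 5.889, 5.4054, 2.268, 3.1408 → Σ = 31.5345
T = 31.5345 / 9.1119 = 3.460804… → 3.46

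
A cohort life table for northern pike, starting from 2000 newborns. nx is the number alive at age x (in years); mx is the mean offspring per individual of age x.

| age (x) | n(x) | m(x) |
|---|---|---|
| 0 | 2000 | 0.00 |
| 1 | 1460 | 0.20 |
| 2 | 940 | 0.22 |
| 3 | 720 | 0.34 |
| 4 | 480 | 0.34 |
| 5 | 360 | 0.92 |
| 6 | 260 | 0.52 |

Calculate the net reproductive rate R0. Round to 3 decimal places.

0.687

lx = nx/n0 = nx/2000: 1, 0.73, 0.47, 0.36, 0.24, 0.18, 0.13
lx·mx by age: 0, 0.146, 0.1034, 0.1224, 0.0816, 0.1656, 0.0676
R0 = Σ lx·mx = 0.6866 → 0.687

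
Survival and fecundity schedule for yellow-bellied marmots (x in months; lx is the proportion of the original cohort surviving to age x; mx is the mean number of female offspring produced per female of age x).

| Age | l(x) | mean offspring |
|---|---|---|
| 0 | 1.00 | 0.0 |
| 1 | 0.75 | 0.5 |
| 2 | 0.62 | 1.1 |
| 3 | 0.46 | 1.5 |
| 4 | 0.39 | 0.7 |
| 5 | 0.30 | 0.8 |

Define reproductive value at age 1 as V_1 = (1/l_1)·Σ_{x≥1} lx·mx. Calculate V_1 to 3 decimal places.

3.013

lx·mx for x ≥ 1: 0.375, 0.682, 0.69, 0.273, 0.24 → sum = 2.26
V_1 = 2.26 / l_1 = 2.26 / 0.75 = 3.013333… → 3.013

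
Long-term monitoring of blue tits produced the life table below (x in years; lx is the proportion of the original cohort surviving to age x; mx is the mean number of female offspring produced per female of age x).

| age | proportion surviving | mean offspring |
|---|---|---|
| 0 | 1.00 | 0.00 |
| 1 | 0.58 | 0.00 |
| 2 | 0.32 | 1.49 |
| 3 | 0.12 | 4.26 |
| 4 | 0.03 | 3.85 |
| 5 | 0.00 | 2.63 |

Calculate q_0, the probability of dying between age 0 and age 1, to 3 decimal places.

q_0 = (l_0 − l_1) / l_0 = (1 − 0.58) / 1
     = 0.42 / 1 = 0.42 → 0.420

0.420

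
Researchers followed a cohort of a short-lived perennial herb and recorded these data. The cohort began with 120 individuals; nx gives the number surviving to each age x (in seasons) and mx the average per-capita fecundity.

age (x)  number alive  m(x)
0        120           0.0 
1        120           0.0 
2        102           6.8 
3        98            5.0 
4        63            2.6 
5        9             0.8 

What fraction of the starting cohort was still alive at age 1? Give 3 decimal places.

1.000

l_1 = n_1/n_0 = 120/120 = 1 → 1.000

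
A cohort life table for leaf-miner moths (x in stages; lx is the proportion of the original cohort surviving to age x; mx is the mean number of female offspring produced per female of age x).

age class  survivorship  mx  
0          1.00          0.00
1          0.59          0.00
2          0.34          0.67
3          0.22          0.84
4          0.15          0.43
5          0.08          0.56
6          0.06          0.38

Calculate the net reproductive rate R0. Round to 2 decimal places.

lx·mx by age: 0, 0, 0.2278, 0.1848, 0.0645, 0.0448, 0.0228
R0 = Σ lx·mx = 0.5447 → 0.54

0.54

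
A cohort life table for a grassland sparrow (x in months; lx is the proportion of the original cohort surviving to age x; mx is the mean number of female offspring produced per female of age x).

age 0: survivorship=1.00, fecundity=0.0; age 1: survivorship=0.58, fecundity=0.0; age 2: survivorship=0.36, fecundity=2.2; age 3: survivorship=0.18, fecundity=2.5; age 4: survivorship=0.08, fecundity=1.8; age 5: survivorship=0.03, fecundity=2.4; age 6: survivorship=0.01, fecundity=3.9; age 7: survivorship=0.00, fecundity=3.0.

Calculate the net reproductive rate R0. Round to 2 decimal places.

1.50

lx·mx by age: 0, 0, 0.792, 0.45, 0.144, 0.072, 0.039, 0
R0 = Σ lx·mx = 1.497 → 1.50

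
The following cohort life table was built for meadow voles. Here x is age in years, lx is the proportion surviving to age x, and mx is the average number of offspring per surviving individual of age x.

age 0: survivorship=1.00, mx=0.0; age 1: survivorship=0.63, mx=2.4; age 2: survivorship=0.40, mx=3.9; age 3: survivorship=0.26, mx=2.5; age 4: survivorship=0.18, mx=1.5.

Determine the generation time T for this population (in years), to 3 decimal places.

1.919

lx·mx: 0, 1.512, 1.56, 0.65, 0.27 → R0 = 3.992
x·lx·mx: 0, 1.512, 3.12, 1.95, 1.08 → Σ = 7.662
T = 7.662 / 3.992 = 1.919339… → 1.919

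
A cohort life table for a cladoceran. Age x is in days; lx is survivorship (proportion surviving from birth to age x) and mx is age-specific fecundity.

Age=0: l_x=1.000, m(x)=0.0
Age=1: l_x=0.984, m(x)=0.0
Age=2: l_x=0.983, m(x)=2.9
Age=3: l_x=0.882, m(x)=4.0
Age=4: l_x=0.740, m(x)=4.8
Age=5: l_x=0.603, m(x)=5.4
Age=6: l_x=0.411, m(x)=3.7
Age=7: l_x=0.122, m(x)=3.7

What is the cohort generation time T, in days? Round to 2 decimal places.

3.90

lx·mx: 0, 0, 2.8507, 3.528, 3.552, 3.2562, 1.5207, 0.4514 → R0 = 15.159
x·lx·mx: 0, 0, 5.7014, 10.584, 14.208, 16.281, 9.1242, 3.1598 → Σ = 59.0584
T = 59.0584 / 15.159 = 3.89593… → 3.90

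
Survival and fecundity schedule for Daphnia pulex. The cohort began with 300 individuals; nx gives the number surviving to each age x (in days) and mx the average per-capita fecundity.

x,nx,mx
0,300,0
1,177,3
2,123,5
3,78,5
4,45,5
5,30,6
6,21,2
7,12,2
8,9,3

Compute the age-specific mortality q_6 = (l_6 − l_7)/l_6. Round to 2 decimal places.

lx = nx/n0 = nx/300: 1, 0.59, 0.41, 0.26, 0.15, 0.1, 0.07, 0.04, 0.03
q_6 = (l_6 − l_7) / l_6 = (0.07 − 0.04) / 0.07
     = 0.03 / 0.07 = 0.428571… → 0.43

0.43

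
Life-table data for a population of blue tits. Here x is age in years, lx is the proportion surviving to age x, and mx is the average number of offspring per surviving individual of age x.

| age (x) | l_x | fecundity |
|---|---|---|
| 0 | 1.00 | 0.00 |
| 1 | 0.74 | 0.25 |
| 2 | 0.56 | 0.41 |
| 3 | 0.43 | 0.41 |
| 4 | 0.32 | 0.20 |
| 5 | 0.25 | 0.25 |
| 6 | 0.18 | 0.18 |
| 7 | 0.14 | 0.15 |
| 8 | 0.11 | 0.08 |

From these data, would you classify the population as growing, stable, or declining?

declining

R0 = Σ lx·mx = 0 + 0.185 + 0.2296 + 0.1763 + 0.064 + 0.0625 + 0.0324 + 0.021 + 0.0088 = 0.7796
R0 < 1, so the population is declining.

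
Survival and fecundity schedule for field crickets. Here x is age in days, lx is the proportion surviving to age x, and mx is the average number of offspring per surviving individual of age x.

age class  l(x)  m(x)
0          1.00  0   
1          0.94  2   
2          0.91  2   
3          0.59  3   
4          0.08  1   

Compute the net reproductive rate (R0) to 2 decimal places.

lx·mx by age: 0, 1.88, 1.82, 1.77, 0.08
R0 = Σ lx·mx = 5.55 → 5.55

5.55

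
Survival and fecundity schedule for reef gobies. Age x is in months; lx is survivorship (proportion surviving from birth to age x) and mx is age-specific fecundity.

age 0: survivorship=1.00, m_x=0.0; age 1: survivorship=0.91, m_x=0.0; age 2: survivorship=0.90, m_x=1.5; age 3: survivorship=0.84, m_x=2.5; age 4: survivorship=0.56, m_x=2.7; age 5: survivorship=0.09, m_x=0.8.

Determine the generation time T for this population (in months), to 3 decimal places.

3.061

lx·mx: 0, 0, 1.35, 2.1, 1.512, 0.072 → R0 = 5.034
x·lx·mx: 0, 0, 2.7, 6.3, 6.048, 0.36 → Σ = 15.408
T = 15.408 / 5.034 = 3.060787… → 3.061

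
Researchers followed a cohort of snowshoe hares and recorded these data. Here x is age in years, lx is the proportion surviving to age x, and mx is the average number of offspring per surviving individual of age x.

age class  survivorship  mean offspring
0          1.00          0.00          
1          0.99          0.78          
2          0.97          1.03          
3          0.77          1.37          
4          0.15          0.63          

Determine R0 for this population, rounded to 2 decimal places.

2.92

lx·mx by age: 0, 0.7722, 0.9991, 1.0549, 0.0945
R0 = Σ lx·mx = 2.9207 → 2.92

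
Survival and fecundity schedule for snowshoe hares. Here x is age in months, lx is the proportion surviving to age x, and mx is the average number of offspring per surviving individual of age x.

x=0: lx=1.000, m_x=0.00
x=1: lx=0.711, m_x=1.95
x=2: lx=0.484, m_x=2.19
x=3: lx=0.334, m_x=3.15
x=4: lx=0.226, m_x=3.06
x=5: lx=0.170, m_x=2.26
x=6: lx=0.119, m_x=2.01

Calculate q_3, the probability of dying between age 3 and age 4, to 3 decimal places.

q_3 = (l_3 − l_4) / l_3 = (0.334 − 0.226) / 0.334
     = 0.108 / 0.334 = 0.323353… → 0.323

0.323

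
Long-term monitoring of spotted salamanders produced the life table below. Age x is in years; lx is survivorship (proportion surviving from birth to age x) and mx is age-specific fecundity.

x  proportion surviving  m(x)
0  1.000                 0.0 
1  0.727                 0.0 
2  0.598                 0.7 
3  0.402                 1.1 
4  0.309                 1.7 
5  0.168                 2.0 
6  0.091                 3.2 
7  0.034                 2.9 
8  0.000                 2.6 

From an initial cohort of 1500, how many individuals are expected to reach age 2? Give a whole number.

Expected survivors = N0 · l_2 = 1500 × 0.598 = 897 → 897

897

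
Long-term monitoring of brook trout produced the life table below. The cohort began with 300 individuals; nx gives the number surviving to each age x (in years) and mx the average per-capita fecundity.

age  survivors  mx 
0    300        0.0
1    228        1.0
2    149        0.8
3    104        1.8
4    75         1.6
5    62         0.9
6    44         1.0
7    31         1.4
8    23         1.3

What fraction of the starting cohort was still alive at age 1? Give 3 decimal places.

l_1 = n_1/n_0 = 228/300 = 0.76 → 0.760

0.760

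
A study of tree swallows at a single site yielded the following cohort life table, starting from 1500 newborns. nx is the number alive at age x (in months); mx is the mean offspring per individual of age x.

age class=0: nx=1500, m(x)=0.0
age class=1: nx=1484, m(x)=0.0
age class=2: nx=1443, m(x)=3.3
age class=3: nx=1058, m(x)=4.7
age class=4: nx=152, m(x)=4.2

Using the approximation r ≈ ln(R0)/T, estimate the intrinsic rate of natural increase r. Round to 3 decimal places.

lx = nx/n0 = nx/1500: 1, 0.98933…, 0.962, 0.70533…, 0.10133…
R0 = Σ lx·mx = 0 + 0 + 3.1746 + 3.31507… + 0.4256… = 6.915267…
Σ x·lx·mx = 17.9968…; T = 17.9968…/6.915267… = 2.60247…
r ≈ ln(R0)/T = ln(6.915267…)/2.60247… = 0.74304… → 0.743

0.743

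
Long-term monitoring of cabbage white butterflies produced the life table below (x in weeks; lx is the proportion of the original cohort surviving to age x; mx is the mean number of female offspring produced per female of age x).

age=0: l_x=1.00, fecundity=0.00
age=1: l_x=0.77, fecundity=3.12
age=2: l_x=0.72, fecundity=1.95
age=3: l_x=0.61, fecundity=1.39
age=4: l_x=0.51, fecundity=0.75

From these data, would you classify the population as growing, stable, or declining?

R0 = Σ lx·mx = 0 + 2.4024 + 1.404 + 0.8479 + 0.3825 = 5.0368
R0 > 1, so the population is growing.

growing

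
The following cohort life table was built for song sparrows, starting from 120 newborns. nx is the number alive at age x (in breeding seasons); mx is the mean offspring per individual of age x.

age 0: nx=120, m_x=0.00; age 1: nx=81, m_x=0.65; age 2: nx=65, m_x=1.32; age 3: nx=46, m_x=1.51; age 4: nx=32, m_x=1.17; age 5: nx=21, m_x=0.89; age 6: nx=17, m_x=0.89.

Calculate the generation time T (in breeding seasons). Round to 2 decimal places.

lx = nx/n0 = nx/120: 1, 0.675, 0.54167…, 0.38333…, 0.26667…, 0.175, 0.14167…
lx·mx: 0, 0.43875, 0.715…, 0.578833…, 0.312…, 0.15575, 0.126083… → R0 = 2.326417…
x·lx·mx: 0, 0.43875, 1.43…, 1.7365…, 1.248…, 0.77875, 0.7565… → Σ = 6.3885…
T = 6.3885… / 2.326417… = 2.746069… → 2.75

2.75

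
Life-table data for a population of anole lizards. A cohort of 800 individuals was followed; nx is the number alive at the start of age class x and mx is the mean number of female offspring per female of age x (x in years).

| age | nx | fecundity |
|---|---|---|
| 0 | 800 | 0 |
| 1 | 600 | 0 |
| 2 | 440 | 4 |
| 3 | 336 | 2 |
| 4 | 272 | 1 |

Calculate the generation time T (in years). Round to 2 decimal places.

2.45

lx = nx/n0 = nx/800: 1, 0.75, 0.55, 0.42, 0.34
lx·mx: 0, 0, 2.2, 0.84, 0.34 → R0 = 3.38
x·lx·mx: 0, 0, 4.4, 2.52, 1.36 → Σ = 8.28
T = 8.28 / 3.38 = 2.449704… → 2.45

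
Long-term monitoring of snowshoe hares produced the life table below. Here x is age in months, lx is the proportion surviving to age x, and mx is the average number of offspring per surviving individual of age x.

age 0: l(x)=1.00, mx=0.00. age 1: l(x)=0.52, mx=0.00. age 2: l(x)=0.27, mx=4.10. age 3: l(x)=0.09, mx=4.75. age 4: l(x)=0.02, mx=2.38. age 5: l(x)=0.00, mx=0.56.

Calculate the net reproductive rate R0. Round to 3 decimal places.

lx·mx by age: 0, 0, 1.107, 0.4275, 0.0476, 0
R0 = Σ lx·mx = 1.5821 → 1.582

1.582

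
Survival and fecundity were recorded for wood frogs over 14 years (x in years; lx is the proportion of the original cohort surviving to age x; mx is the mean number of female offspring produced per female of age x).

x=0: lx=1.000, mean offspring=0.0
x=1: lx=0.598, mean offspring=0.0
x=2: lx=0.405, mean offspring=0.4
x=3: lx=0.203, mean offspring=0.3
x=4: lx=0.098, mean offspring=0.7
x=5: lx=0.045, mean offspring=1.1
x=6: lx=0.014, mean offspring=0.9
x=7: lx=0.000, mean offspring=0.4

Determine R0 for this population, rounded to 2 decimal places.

0.35

lx·mx by age: 0, 0, 0.162, 0.0609, 0.0686, 0.0495, 0.0126, 0
R0 = Σ lx·mx = 0.3536 → 0.35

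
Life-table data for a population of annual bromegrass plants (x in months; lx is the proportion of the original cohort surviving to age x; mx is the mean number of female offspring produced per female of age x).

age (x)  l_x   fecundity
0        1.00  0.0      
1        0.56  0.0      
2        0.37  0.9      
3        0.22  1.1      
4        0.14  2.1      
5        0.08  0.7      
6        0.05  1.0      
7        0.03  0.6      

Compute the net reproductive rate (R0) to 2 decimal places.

0.99

lx·mx by age: 0, 0, 0.333, 0.242, 0.294, 0.056, 0.05, 0.018
R0 = Σ lx·mx = 0.993 → 0.99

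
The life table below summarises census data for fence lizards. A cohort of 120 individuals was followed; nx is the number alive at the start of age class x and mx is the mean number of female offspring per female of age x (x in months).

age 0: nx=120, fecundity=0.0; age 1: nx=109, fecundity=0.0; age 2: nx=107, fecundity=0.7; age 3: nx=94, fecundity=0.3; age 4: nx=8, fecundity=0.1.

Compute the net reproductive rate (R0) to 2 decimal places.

0.87

lx = nx/n0 = nx/120: 1, 0.90833…, 0.89167…, 0.78333…, 0.06667…
lx·mx by age: 0, 0, 0.624167…, 0.235…, 0.006667…
R0 = Σ lx·mx = 0.865833… → 0.87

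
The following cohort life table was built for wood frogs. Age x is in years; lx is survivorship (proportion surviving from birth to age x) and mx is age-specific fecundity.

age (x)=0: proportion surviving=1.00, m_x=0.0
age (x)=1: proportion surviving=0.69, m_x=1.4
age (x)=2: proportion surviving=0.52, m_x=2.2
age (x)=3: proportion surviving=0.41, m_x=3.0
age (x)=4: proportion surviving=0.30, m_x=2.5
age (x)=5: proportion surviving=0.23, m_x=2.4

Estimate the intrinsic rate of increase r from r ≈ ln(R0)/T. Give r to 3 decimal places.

0.561

R0 = Σ lx·mx = 0 + 0.966 + 1.144 + 1.23 + 0.75 + 0.552 = 4.642
Σ x·lx·mx = 12.704; T = 12.704/4.642 = 2.73675…
r ≈ ln(R0)/T = ln(4.642)/2.73675… = 0.56094… → 0.561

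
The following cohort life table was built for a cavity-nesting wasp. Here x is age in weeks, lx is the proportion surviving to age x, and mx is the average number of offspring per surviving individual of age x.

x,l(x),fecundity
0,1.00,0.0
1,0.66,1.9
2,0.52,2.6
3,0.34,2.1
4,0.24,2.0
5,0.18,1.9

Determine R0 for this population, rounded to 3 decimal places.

4.142

lx·mx by age: 0, 1.254, 1.352, 0.714, 0.48, 0.342
R0 = Σ lx·mx = 4.142 → 4.142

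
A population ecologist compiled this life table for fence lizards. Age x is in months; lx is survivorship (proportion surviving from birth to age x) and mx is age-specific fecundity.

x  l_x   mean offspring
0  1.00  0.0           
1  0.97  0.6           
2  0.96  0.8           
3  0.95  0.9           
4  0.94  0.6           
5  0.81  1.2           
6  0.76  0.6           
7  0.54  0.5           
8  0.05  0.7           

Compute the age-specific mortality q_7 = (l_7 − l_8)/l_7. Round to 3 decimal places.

0.907

q_7 = (l_7 − l_8) / l_7 = (0.54 − 0.05) / 0.54
     = 0.49 / 0.54 = 0.907407… → 0.907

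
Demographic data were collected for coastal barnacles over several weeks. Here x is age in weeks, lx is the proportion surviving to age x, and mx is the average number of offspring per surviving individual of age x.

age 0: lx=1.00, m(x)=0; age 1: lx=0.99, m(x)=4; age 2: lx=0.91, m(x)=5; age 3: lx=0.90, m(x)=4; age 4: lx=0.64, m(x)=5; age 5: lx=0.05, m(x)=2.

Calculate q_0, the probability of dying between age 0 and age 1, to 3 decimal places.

0.010

q_0 = (l_0 − l_1) / l_0 = (1 − 0.99) / 1
     = 0.01 / 1 = 0.01 → 0.010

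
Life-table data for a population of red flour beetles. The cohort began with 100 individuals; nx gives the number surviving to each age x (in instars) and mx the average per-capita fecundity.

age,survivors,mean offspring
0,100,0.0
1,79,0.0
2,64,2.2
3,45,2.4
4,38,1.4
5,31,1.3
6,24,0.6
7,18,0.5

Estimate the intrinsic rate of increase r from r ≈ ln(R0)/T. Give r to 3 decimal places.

lx = nx/n0 = nx/100: 1, 0.79, 0.64, 0.45, 0.38, 0.31, 0.24, 0.18
R0 = Σ lx·mx = 0 + 0 + 1.408 + 1.08 + 0.532 + 0.403 + 0.144 + 0.09 = 3.657
Σ x·lx·mx = 11.693; T = 11.693/3.657 = 3.19743…
r ≈ ln(R0)/T = ln(3.657)/3.19743… = 0.40553… → 0.406

0.406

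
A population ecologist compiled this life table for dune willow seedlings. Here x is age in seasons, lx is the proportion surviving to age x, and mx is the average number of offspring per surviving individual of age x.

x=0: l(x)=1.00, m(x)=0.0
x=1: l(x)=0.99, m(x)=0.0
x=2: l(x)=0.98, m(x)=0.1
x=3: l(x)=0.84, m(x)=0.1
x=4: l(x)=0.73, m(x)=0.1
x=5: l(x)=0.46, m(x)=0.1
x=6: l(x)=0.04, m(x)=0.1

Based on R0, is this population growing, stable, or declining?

declining

R0 = Σ lx·mx = 0 + 0 + 0.098 + 0.084 + 0.073 + 0.046 + 0.004 = 0.305
R0 < 1, so the population is declining.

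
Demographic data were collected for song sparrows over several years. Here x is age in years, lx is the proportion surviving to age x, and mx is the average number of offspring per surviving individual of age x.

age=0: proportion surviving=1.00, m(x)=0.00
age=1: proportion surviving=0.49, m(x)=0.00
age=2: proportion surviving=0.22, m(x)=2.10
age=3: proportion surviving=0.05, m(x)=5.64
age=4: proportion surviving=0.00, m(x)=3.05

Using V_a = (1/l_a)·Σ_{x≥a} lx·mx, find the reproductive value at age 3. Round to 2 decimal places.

5.64

lx·mx for x ≥ 3: 0.282, 0 → sum = 0.282
V_3 = 0.282 / l_3 = 0.282 / 0.05 = 5.64 → 5.64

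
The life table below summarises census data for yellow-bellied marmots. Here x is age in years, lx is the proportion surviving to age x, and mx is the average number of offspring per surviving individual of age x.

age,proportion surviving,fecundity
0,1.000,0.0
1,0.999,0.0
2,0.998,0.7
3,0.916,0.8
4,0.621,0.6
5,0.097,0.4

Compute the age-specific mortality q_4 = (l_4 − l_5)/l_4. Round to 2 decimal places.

0.84

q_4 = (l_4 − l_5) / l_4 = (0.621 − 0.097) / 0.621
     = 0.524 / 0.621 = 0.8438… → 0.84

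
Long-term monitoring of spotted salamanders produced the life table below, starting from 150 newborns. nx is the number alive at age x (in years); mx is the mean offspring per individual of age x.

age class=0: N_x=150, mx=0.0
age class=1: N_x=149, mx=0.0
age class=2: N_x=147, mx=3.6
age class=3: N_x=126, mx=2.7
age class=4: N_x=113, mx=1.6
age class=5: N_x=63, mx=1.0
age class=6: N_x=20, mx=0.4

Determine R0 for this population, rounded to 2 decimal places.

7.47

lx = nx/n0 = nx/150: 1, 0.99333…, 0.98, 0.84, 0.75333…, 0.42, 0.13333…
lx·mx by age: 0, 0, 3.528, 2.268, 1.205333…, 0.42, 0.053333…
R0 = Σ lx·mx = 7.474667… → 7.47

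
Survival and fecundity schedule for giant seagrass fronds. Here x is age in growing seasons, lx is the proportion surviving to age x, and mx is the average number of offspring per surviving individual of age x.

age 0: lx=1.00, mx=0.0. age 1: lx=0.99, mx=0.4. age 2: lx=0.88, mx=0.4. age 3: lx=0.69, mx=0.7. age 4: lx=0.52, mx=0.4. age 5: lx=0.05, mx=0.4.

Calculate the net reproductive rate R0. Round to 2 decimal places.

1.46

lx·mx by age: 0, 0.396, 0.352, 0.483, 0.208, 0.02
R0 = Σ lx·mx = 1.459 → 1.46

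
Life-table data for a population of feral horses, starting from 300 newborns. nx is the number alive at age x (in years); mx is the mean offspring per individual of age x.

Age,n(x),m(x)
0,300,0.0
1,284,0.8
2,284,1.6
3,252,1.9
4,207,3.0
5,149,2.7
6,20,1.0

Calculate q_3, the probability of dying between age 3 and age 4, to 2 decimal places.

0.18

lx = nx/n0 = nx/300: 1, 0.94667…, 0.94667…, 0.84, 0.69, 0.49667…, 0.06667…
q_3 = (l_3 − l_4) / l_3 = (0.84 − 0.69) / 0.84
     = 0.15 / 0.84 = 0.178571… → 0.18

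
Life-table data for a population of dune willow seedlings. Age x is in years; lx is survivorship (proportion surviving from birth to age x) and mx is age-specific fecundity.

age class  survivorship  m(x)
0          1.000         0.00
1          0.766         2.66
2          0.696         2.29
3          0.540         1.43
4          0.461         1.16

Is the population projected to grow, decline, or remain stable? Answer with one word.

growing

R0 = Σ lx·mx = 0 + 2.03756 + 1.59384 + 0.7722 + 0.53476 = 4.93836
R0 > 1, so the population is growing.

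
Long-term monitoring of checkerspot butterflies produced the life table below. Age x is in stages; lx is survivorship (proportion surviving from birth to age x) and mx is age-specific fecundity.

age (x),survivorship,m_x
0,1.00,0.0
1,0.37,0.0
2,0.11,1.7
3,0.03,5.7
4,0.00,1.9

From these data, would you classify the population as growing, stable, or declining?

declining

R0 = Σ lx·mx = 0 + 0 + 0.187 + 0.171 + 0 = 0.358
R0 < 1, so the population is declining.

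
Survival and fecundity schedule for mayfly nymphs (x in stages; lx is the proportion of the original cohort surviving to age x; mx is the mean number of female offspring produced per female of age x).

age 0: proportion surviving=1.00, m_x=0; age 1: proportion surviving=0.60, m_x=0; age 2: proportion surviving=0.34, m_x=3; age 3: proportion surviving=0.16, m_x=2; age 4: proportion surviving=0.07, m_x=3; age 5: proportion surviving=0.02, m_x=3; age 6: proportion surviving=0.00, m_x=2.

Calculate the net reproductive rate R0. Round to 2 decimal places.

lx·mx by age: 0, 0, 1.02, 0.32, 0.21, 0.06, 0
R0 = Σ lx·mx = 1.61 → 1.61

1.61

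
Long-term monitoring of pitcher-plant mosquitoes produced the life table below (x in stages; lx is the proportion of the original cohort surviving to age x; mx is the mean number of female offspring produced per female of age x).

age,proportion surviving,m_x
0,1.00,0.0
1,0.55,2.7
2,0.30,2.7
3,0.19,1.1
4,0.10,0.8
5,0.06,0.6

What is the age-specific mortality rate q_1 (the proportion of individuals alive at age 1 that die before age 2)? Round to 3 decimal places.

q_1 = (l_1 − l_2) / l_1 = (0.55 − 0.3) / 0.55
     = 0.25 / 0.55 = 0.454545… → 0.455

0.455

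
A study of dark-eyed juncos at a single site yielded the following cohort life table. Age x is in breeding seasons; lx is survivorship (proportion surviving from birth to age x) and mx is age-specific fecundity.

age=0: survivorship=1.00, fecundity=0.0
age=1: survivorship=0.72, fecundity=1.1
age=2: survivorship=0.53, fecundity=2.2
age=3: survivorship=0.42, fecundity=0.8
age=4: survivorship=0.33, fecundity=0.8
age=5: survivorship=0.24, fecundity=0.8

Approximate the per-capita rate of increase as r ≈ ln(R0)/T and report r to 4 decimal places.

R0 = Σ lx·mx = 0 + 0.792 + 1.166 + 0.336 + 0.264 + 0.192 = 2.75
Σ x·lx·mx = 6.148; T = 6.148/2.75 = 2.23564…
r ≈ ln(R0)/T = ln(2.75)/2.23564… = 0.452489… → 0.4525

0.4525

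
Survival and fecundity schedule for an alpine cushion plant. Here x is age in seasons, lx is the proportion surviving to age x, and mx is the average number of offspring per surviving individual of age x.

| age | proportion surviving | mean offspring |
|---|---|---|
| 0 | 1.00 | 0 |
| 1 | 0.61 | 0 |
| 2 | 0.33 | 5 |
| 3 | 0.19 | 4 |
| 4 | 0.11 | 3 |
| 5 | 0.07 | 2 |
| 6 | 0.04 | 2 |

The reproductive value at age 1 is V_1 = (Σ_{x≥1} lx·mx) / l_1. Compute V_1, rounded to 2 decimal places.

lx·mx for x ≥ 1: 0, 1.65, 0.76, 0.33, 0.14, 0.08 → sum = 2.96
V_1 = 2.96 / l_1 = 2.96 / 0.61 = 4.852459… → 4.85

4.85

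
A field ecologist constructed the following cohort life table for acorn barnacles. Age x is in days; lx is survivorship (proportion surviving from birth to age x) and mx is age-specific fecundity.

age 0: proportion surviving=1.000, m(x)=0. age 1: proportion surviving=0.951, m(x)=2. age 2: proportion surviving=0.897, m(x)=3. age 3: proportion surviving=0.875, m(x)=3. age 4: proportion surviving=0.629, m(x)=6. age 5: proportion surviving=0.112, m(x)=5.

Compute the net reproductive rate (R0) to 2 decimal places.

11.55

lx·mx by age: 0, 1.902, 2.691, 2.625, 3.774, 0.56
R0 = Σ lx·mx = 11.552 → 11.55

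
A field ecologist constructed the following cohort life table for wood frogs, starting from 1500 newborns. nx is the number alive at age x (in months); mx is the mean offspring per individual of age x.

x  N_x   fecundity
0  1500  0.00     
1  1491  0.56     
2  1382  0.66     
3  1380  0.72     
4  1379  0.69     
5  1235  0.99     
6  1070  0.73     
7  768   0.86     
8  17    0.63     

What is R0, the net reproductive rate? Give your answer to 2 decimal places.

4.24

lx = nx/n0 = nx/1500: 1, 0.994, 0.92133…, 0.92, 0.91933…, 0.82333…, 0.71333…, 0.512, 0.01133…
lx·mx by age: 0, 0.55664, 0.60808…, 0.6624, 0.63434…, 0.8151…, 0.520733…, 0.44032, 0.00714…
R0 = Σ lx·mx = 4.244753… → 4.24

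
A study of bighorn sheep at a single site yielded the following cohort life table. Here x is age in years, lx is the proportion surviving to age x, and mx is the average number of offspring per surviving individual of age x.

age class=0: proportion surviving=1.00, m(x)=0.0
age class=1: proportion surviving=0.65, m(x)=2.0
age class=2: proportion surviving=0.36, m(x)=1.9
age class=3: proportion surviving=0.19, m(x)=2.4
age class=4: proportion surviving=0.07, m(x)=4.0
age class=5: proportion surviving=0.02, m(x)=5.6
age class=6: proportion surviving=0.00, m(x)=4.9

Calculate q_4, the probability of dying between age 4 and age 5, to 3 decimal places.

q_4 = (l_4 − l_5) / l_4 = (0.07 − 0.02) / 0.07
     = 0.05 / 0.07 = 0.714286… → 0.714

0.714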